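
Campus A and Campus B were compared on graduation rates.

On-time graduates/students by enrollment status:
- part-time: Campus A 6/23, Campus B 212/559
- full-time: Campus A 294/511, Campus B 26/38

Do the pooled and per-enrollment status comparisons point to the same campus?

Part-time: Campus A 6/23 = 26.1%, Campus B 212/559 = 37.9% → Campus B
Full-time: Campus A 294/511 = 57.5%, Campus B 26/38 = 68.4% → Campus B
Overall: Campus A 300/534 = 56.2%, Campus B 238/597 = 39.9% → Campus A
Campus B wins each enrollment group but Campus A wins overall — the comparison reverses. Campus B's students skew toward part-time, which has a lower base rate.

No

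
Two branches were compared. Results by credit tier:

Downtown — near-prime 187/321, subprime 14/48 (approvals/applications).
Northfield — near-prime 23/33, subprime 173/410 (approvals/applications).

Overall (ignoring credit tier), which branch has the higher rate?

Near-prime: Downtown 187/321 = 58.3%, Northfield 23/33 = 69.7% → Northfield
Subprime: Downtown 14/48 = 29.2%, Northfield 173/410 = 42.2% → Northfield
Overall: Downtown 201/369 = 54.5%, Northfield 196/443 = 44.2% → Downtown
(Northfield wins every credit group but Downtown wins overall — Northfield's applications skew toward the low-rate subprime group.)

Downtown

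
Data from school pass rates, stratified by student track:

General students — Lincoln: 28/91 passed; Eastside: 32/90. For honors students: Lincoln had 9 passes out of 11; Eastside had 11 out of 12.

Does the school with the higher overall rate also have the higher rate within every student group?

General: Lincoln 28/91 = 30.8%, Eastside 32/90 = 35.6% → Eastside
Honors: Lincoln 9/11 = 81.8%, Eastside 11/12 = 91.7% → Eastside
Overall: Lincoln 37/102 = 36.3%, Eastside 43/102 = 42.2% → Eastside
Eastside wins overall and in every student group — no reversal.

Yes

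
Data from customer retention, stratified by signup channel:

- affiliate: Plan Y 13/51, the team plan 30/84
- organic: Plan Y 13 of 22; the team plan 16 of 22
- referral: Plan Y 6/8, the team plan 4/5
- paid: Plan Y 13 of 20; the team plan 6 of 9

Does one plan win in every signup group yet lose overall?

Affiliate: Plan Y 13/51 = 25.5%, the team plan 30/84 = 35.7% → the team plan
Organic: Plan Y 13/22 = 59.1%, the team plan 16/22 = 72.7% → the team plan
Referral: Plan Y 6/8 = 75.0%, the team plan 4/5 = 80.0% → the team plan
Paid: Plan Y 13/20 = 65.0%, the team plan 6/9 = 66.7% → the team plan
Overall: Plan Y 45/101 = 44.6%, the team plan 56/120 = 46.7% → the team plan
The team plan wins overall and in every signup group — no reversal.

No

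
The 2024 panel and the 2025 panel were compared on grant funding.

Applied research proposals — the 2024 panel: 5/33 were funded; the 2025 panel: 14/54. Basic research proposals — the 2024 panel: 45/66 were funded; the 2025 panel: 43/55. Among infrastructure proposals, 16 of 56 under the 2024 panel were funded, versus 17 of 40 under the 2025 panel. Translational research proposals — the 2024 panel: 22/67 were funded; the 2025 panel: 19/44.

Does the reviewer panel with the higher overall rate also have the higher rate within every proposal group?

Yes

Applied research: the 2024 panel 5/33 = 15.2%, the 2025 panel 14/54 = 25.9% → the 2025 panel
Basic research: the 2024 panel 45/66 = 68.2%, the 2025 panel 43/55 = 78.2% → the 2025 panel
Infrastructure: the 2024 panel 16/56 = 28.6%, the 2025 panel 17/40 = 42.5% → the 2025 panel
Translational research: the 2024 panel 22/67 = 32.8%, the 2025 panel 19/44 = 43.2% → the 2025 panel
Overall: the 2024 panel 88/222 = 39.6%, the 2025 panel 93/193 = 48.2% → the 2025 panel
The 2025 panel wins overall and in every proposal group — no reversal.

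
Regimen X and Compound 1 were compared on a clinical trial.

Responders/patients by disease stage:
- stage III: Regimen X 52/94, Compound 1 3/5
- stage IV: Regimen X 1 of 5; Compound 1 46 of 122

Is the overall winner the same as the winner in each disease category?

Stage III: Regimen X 52/94 = 55.3%, Compound 1 3/5 = 60.0% → Compound 1
Stage IV: Regimen X 1/5 = 20.0%, Compound 1 46/122 = 37.7% → Compound 1
Overall: Regimen X 53/99 = 53.5%, Compound 1 49/127 = 38.6% → Regimen X
Compound 1 wins each disease group but Regimen X wins overall — the comparison reverses. Compound 1's patients skew toward stage IV, which has a lower base rate.

No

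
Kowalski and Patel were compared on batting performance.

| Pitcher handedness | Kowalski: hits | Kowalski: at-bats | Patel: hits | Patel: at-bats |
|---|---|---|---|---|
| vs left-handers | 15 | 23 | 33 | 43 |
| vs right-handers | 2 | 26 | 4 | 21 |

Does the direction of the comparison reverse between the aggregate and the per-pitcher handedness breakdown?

No

Vs left-handers: Kowalski 15/23 = 65.2%, Patel 33/43 = 76.7% → Patel
Vs right-handers: Kowalski 2/26 = 7.7%, Patel 4/21 = 19.0% → Patel
Overall: Kowalski 17/49 = 34.7%, Patel 37/64 = 57.8% → Patel
Patel wins overall and in every pitcher group — no reversal.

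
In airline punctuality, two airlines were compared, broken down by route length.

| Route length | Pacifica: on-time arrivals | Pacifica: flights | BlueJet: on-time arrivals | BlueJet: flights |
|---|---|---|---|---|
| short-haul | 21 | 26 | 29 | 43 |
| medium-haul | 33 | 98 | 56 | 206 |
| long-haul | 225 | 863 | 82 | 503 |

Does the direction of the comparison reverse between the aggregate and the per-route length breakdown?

No

Short-haul: Pacifica 21/26 = 80.8%, BlueJet 29/43 = 67.4% → Pacifica
Medium-haul: Pacifica 33/98 = 33.7%, BlueJet 56/206 = 27.2% → Pacifica
Long-haul: Pacifica 225/863 = 26.1%, BlueJet 82/503 = 16.3% → Pacifica
Overall: Pacifica 279/987 = 28.3%, BlueJet 167/752 = 22.2% → Pacifica
Pacifica wins overall and in every route group — no reversal.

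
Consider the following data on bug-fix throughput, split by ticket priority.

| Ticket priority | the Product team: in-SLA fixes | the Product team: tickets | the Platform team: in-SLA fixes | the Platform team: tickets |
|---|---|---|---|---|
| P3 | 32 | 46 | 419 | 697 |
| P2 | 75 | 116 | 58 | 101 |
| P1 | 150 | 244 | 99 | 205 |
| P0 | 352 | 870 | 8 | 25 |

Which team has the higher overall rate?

P3: the Product team 32/46 = 69.6%, the Platform team 419/697 = 60.1% → the Product team
P2: the Product team 75/116 = 64.7%, the Platform team 58/101 = 57.4% → the Product team
P1: the Product team 150/244 = 61.5%, the Platform team 99/205 = 48.3% → the Product team
P0: the Product team 352/870 = 40.5%, the Platform team 8/25 = 32.0% → the Product team
Overall: the Product team 609/1276 = 47.7%, the Platform team 584/1028 = 56.8% → the Platform team
(The Product team wins every ticket group but the Platform team wins overall — the Product team's tickets skew toward the low-rate P0 group.)

the Platform team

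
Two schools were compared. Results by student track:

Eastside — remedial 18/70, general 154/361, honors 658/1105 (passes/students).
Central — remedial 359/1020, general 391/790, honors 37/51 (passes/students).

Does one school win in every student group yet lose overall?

Remedial: Eastside 18/70 = 25.7%, Central 359/1020 = 35.2% → Central
General: Eastside 154/361 = 42.7%, Central 391/790 = 49.5% → Central
Honors: Eastside 658/1105 = 59.5%, Central 37/51 = 72.5% → Central
Overall: Eastside 830/1536 = 54.0%, Central 787/1861 = 42.3% → Eastside
Central wins each student group but Eastside wins overall — the comparison reverses. Central's students skew toward remedial, which has a lower base rate.

Yes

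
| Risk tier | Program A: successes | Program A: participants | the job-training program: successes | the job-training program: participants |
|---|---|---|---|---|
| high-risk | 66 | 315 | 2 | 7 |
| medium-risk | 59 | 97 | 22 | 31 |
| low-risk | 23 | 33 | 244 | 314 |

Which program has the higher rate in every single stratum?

the job-training program

High-risk: Program A 66/315 = 21.0%, the job-training program 2/7 = 28.6% → the job-training program
Medium-risk: Program A 59/97 = 60.8%, the job-training program 22/31 = 71.0% → the job-training program
Low-risk: Program A 23/33 = 69.7%, the job-training program 244/314 = 77.7% → the job-training program
The job-training program has the higher rate in all 3 groups.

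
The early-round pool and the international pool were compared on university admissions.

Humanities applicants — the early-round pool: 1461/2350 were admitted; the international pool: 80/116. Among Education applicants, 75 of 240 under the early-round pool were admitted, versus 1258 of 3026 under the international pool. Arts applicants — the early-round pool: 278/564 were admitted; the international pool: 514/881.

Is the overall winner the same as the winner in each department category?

Humanities: the early-round pool 1461/2350 = 62.2%, the international pool 80/116 = 69.0% → the international pool
Education: the early-round pool 75/240 = 31.2%, the international pool 1258/3026 = 41.6% → the international pool
Arts: the early-round pool 278/564 = 49.3%, the international pool 514/881 = 58.3% → the international pool
Overall: the early-round pool 1814/3154 = 57.5%, the international pool 1852/4023 = 46.0% → the early-round pool
The international pool wins each department group but the early-round pool wins overall — the comparison reverses. The international pool's applicants skew toward Education, which has a lower base rate.

No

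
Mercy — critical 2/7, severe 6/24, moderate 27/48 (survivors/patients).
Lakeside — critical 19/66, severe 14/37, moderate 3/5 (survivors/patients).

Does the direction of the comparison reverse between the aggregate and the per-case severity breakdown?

Yes

Critical: Mercy 2/7 = 28.6%, Lakeside 19/66 = 28.8% → Lakeside
Severe: Mercy 6/24 = 25.0%, Lakeside 14/37 = 37.8% → Lakeside
Moderate: Mercy 27/48 = 56.2%, Lakeside 3/5 = 60.0% → Lakeside
Overall: Mercy 35/79 = 44.3%, Lakeside 36/108 = 33.3% → Mercy
Lakeside wins each case group but Mercy wins overall — the comparison reverses. Lakeside's patients skew toward critical, which has a lower base rate.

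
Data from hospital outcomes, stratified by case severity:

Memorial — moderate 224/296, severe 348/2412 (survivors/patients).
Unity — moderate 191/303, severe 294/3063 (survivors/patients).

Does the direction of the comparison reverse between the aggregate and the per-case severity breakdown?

Moderate: Memorial 224/296 = 75.7%, Unity 191/303 = 63.0% → Memorial
Severe: Memorial 348/2412 = 14.4%, Unity 294/3063 = 9.6% → Memorial
Overall: Memorial 572/2708 = 21.1%, Unity 485/3366 = 14.4% → Memorial
Memorial wins overall and in every case group — no reversal.

No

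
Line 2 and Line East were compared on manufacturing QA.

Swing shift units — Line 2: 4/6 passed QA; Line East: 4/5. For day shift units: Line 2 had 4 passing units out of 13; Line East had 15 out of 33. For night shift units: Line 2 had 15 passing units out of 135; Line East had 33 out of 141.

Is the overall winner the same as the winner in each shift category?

Yes

Swing shift: Line 2 4/6 = 66.7%, Line East 4/5 = 80.0% → Line East
Day shift: Line 2 4/13 = 30.8%, Line East 15/33 = 45.5% → Line East
Night shift: Line 2 15/135 = 11.1%, Line East 33/141 = 23.4% → Line East
Overall: Line 2 23/154 = 14.9%, Line East 52/179 = 29.1% → Line East
Line East wins overall and in every shift group — no reversal.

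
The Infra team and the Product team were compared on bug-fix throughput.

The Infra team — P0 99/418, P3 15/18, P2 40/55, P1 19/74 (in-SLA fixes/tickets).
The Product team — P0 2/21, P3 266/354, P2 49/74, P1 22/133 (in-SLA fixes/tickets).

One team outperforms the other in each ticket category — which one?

P0: the Infra team 99/418 = 23.7%, the Product team 2/21 = 9.5% → the Infra team
P3: the Infra team 15/18 = 83.3%, the Product team 266/354 = 75.1% → the Infra team
P2: the Infra team 40/55 = 72.7%, the Product team 49/74 = 66.2% → the Infra team
P1: the Infra team 19/74 = 25.7%, the Product team 22/133 = 16.5% → the Infra team
The Infra team has the higher rate in all 4 groups.

the Infra team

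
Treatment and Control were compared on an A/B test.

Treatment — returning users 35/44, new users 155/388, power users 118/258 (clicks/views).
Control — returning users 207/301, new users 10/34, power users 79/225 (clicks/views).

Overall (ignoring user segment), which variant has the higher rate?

Control

Returning users: Treatment 35/44 = 79.5%, Control 207/301 = 68.8% → Treatment
New users: Treatment 155/388 = 39.9%, Control 10/34 = 29.4% → Treatment
Power users: Treatment 118/258 = 45.7%, Control 79/225 = 35.1% → Treatment
Overall: Treatment 308/690 = 44.6%, Control 296/560 = 52.9% → Control
(Treatment wins every user group but Control wins overall — Treatment's views skew toward the low-rate new users group.)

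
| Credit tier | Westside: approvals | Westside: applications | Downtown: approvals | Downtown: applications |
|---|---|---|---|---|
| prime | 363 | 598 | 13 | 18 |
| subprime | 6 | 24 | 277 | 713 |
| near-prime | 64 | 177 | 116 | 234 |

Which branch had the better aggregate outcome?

Westside

Prime: Westside 363/598 = 60.7%, Downtown 13/18 = 72.2% → Downtown
Subprime: Westside 6/24 = 25.0%, Downtown 277/713 = 38.8% → Downtown
Near-prime: Westside 64/177 = 36.2%, Downtown 116/234 = 49.6% → Downtown
Overall: Westside 433/799 = 54.2%, Downtown 406/965 = 42.1% → Westside
(Downtown wins every credit group but Westside wins overall — Downtown's applications skew toward the low-rate subprime group.)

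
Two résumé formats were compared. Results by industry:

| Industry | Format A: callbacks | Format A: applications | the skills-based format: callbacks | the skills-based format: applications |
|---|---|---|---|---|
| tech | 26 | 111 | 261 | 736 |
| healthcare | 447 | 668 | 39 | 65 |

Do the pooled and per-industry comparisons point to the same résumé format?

No

Tech: Format A 26/111 = 23.4%, the skills-based format 261/736 = 35.5% → the skills-based format
Healthcare: Format A 447/668 = 66.9%, the skills-based format 39/65 = 60.0% → Format A
Overall: Format A 473/779 = 60.7%, the skills-based format 300/801 = 37.5% → Format A
Neither sweeps: Format A wins 1 of 2 groups, the skills-based format wins 1. Format A wins overall but not every group — no Simpson reversal.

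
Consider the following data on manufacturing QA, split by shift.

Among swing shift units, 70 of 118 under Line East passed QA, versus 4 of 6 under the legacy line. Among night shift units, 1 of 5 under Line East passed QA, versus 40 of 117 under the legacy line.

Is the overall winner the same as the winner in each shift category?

Swing shift: Line East 70/118 = 59.3%, the legacy line 4/6 = 66.7% → the legacy line
Night shift: Line East 1/5 = 20.0%, the legacy line 40/117 = 34.2% → the legacy line
Overall: Line East 71/123 = 57.7%, the legacy line 44/123 = 35.8% → Line East
The legacy line wins each shift group but Line East wins overall — the comparison reverses. The legacy line's units skew toward night shift, which has a lower base rate.

No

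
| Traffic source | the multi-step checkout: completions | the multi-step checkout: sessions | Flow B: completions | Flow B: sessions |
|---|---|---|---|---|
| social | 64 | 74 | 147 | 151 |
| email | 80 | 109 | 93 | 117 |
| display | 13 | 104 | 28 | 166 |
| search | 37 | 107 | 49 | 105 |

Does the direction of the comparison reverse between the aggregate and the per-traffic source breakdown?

Social: the multi-step checkout 64/74 = 86.5%, Flow B 147/151 = 97.4% → Flow B
Email: the multi-step checkout 80/109 = 73.4%, Flow B 93/117 = 79.5% → Flow B
Display: the multi-step checkout 13/104 = 12.5%, Flow B 28/166 = 16.9% → Flow B
Search: the multi-step checkout 37/107 = 34.6%, Flow B 49/105 = 46.7% → Flow B
Overall: the multi-step checkout 194/394 = 49.2%, Flow B 317/539 = 58.8% → Flow B
Flow B wins overall and in every traffic group — no reversal.

No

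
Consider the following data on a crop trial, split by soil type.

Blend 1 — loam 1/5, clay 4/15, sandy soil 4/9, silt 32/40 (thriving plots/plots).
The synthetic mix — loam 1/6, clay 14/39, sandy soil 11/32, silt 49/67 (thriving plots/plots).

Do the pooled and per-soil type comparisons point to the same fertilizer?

Loam: Blend 1 1/5 = 20.0%, the synthetic mix 1/6 = 16.7% → Blend 1
Clay: Blend 1 4/15 = 26.7%, the synthetic mix 14/39 = 35.9% → the synthetic mix
Sandy soil: Blend 1 4/9 = 44.4%, the synthetic mix 11/32 = 34.4% → Blend 1
Silt: Blend 1 32/40 = 80.0%, the synthetic mix 49/67 = 73.1% → Blend 1
Overall: Blend 1 41/69 = 59.4%, the synthetic mix 75/144 = 52.1% → Blend 1
Neither sweeps: Blend 1 wins 3 of 4 groups, the synthetic mix wins 1. Blend 1 wins overall but not every group — no Simpson reversal.

No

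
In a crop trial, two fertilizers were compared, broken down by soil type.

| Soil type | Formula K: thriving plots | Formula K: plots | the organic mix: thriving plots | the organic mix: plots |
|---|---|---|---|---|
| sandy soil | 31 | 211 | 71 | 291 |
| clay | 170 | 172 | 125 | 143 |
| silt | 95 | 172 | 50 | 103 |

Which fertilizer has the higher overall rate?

Sandy soil: Formula K 31/211 = 14.7%, the organic mix 71/291 = 24.4% → the organic mix
Clay: Formula K 170/172 = 98.8%, the organic mix 125/143 = 87.4% → Formula K
Silt: Formula K 95/172 = 55.2%, the organic mix 50/103 = 48.5% → Formula K
Overall: Formula K 296/555 = 53.3%, the organic mix 246/537 = 45.8% → Formula K
(Neither sweeps every soil group, but Formula K has the higher pooled rate.)

Formula K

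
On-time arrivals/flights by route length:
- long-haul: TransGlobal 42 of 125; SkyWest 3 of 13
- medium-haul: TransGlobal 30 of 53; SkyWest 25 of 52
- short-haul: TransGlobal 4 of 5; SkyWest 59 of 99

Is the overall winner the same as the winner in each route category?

Long-haul: TransGlobal 42/125 = 33.6%, SkyWest 3/13 = 23.1% → TransGlobal
Medium-haul: TransGlobal 30/53 = 56.6%, SkyWest 25/52 = 48.1% → TransGlobal
Short-haul: TransGlobal 4/5 = 80.0%, SkyWest 59/99 = 59.6% → TransGlobal
Overall: TransGlobal 76/183 = 41.5%, SkyWest 87/164 = 53.0% → SkyWest
TransGlobal wins each route group but SkyWest wins overall — the comparison reverses. TransGlobal's flights skew toward long-haul, which has a lower base rate.

No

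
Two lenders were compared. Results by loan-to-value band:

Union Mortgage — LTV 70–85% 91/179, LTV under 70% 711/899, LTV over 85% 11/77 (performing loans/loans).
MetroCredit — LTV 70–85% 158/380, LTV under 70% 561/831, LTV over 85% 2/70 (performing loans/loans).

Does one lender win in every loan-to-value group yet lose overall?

LTV 70–85%: Union Mortgage 91/179 = 50.8%, MetroCredit 158/380 = 41.6% → Union Mortgage
LTV under 70%: Union Mortgage 711/899 = 79.1%, MetroCredit 561/831 = 67.5% → Union Mortgage
LTV over 85%: Union Mortgage 11/77 = 14.3%, MetroCredit 2/70 = 2.9% → Union Mortgage
Overall: Union Mortgage 813/1155 = 70.4%, MetroCredit 721/1281 = 56.3% → Union Mortgage
Union Mortgage wins overall and in every loan-to-value group — no reversal.

No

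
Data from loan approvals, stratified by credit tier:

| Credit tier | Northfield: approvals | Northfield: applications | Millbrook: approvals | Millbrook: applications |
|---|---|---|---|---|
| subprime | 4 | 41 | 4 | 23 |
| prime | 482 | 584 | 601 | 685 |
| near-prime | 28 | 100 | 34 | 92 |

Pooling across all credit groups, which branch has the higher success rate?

Millbrook

Subprime: Northfield 4/41 = 9.8%, Millbrook 4/23 = 17.4% → Millbrook
Prime: Northfield 482/584 = 82.5%, Millbrook 601/685 = 87.7% → Millbrook
Near-prime: Northfield 28/100 = 28.0%, Millbrook 34/92 = 37.0% → Millbrook
Overall: Northfield 514/725 = 70.9%, Millbrook 639/800 = 79.9% → Millbrook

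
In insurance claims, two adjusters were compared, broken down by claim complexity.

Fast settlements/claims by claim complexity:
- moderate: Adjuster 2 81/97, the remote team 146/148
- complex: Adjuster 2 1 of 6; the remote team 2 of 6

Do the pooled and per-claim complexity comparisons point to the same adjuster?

Yes

Moderate: Adjuster 2 81/97 = 83.5%, the remote team 146/148 = 98.6% → the remote team
Complex: Adjuster 2 1/6 = 16.7%, the remote team 2/6 = 33.3% → the remote team
Overall: Adjuster 2 82/103 = 79.6%, the remote team 148/154 = 96.1% → the remote team
The remote team wins overall and in every claim group — no reversal.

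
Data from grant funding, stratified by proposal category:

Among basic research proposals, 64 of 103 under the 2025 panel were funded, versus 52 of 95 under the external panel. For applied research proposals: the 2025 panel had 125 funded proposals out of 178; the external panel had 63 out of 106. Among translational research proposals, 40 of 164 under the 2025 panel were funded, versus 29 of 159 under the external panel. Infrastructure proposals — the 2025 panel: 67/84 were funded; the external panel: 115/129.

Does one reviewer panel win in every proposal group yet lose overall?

Basic research: the 2025 panel 64/103 = 62.1%, the external panel 52/95 = 54.7% → the 2025 panel
Applied research: the 2025 panel 125/178 = 70.2%, the external panel 63/106 = 59.4% → the 2025 panel
Translational research: the 2025 panel 40/164 = 24.4%, the external panel 29/159 = 18.2% → the 2025 panel
Infrastructure: the 2025 panel 67/84 = 79.8%, the external panel 115/129 = 89.1% → the external panel
Overall: the 2025 panel 296/529 = 56.0%, the external panel 259/489 = 53.0% → the 2025 panel
Neither sweeps: the 2025 panel wins 3 of 4 groups, the external panel wins 1. The 2025 panel wins overall but not every group — no Simpson reversal.

No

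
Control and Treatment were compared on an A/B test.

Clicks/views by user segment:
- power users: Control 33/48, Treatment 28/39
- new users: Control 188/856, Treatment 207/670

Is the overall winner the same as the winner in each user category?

Power users: Control 33/48 = 68.8%, Treatment 28/39 = 71.8% → Treatment
New users: Control 188/856 = 22.0%, Treatment 207/670 = 30.9% → Treatment
Overall: Control 221/904 = 24.4%, Treatment 235/709 = 33.1% → Treatment
Treatment wins overall and in every user group — no reversal.

Yes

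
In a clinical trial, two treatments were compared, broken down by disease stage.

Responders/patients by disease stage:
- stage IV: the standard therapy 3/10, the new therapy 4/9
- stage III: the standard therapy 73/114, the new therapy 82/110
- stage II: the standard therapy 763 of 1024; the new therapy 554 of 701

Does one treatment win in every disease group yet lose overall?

Stage IV: the standard therapy 3/10 = 30.0%, the new therapy 4/9 = 44.4% → the new therapy
Stage III: the standard therapy 73/114 = 64.0%, the new therapy 82/110 = 74.5% → the new therapy
Stage II: the standard therapy 763/1024 = 74.5%, the new therapy 554/701 = 79.0% → the new therapy
Overall: the standard therapy 839/1148 = 73.1%, the new therapy 640/820 = 78.0% → the new therapy
The new therapy wins overall and in every disease group — no reversal.

No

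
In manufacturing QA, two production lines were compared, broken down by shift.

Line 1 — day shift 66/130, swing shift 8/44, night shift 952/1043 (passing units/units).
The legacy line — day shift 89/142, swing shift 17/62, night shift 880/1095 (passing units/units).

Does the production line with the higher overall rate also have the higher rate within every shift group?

No

Day shift: Line 1 66/130 = 50.8%, the legacy line 89/142 = 62.7% → the legacy line
Swing shift: Line 1 8/44 = 18.2%, the legacy line 17/62 = 27.4% → the legacy line
Night shift: Line 1 952/1043 = 91.3%, the legacy line 880/1095 = 80.4% → Line 1
Overall: Line 1 1026/1217 = 84.3%, the legacy line 986/1299 = 75.9% → Line 1
Neither sweeps: Line 1 wins 1 of 3 groups, the legacy line wins 2. Line 1 wins overall but not every group — no Simpson reversal.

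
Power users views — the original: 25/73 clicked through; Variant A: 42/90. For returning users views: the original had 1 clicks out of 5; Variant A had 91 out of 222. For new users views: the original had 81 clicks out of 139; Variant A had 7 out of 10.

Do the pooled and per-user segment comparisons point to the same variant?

Power users: the original 25/73 = 34.2%, Variant A 42/90 = 46.7% → Variant A
Returning users: the original 1/5 = 20.0%, Variant A 91/222 = 41.0% → Variant A
New users: the original 81/139 = 58.3%, Variant A 7/10 = 70.0% → Variant A
Overall: the original 107/217 = 49.3%, Variant A 140/322 = 43.5% → the original
Variant A wins each user group but the original wins overall — the comparison reverses. Variant A's views skew toward returning users, which has a lower base rate.

No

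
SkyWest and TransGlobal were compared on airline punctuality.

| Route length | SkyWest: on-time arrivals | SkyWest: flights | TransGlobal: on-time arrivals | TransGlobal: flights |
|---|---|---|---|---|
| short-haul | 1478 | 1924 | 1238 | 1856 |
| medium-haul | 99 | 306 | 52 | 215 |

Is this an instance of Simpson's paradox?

Short-haul: SkyWest 1478/1924 = 76.8%, TransGlobal 1238/1856 = 66.7% → SkyWest
Medium-haul: SkyWest 99/306 = 32.4%, TransGlobal 52/215 = 24.2% → SkyWest
Overall: SkyWest 1577/2230 = 70.7%, TransGlobal 1290/2071 = 62.3% → SkyWest
SkyWest wins overall and in every route group — no reversal.

No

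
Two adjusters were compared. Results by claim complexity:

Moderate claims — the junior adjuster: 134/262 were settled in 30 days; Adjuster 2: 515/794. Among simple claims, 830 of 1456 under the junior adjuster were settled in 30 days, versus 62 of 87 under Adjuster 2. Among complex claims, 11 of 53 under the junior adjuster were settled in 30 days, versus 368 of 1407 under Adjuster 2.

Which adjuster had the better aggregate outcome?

Moderate: the junior adjuster 134/262 = 51.1%, Adjuster 2 515/794 = 64.9% → Adjuster 2
Simple: the junior adjuster 830/1456 = 57.0%, Adjuster 2 62/87 = 71.3% → Adjuster 2
Complex: the junior adjuster 11/53 = 20.8%, Adjuster 2 368/1407 = 26.2% → Adjuster 2
Overall: the junior adjuster 975/1771 = 55.1%, Adjuster 2 945/2288 = 41.3% → the junior adjuster
(Adjuster 2 wins every claim group but the junior adjuster wins overall — Adjuster 2's claims skew toward the low-rate complex group.)

the junior adjuster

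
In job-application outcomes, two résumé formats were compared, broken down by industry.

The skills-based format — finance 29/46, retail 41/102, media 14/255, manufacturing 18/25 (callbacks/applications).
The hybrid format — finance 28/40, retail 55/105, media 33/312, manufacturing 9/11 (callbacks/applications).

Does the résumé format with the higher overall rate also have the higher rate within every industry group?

Finance: the skills-based format 29/46 = 63.0%, the hybrid format 28/40 = 70.0% → the hybrid format
Retail: the skills-based format 41/102 = 40.2%, the hybrid format 55/105 = 52.4% → the hybrid format
Media: the skills-based format 14/255 = 5.5%, the hybrid format 33/312 = 10.6% → the hybrid format
Manufacturing: the skills-based format 18/25 = 72.0%, the hybrid format 9/11 = 81.8% → the hybrid format
Overall: the skills-based format 102/428 = 23.8%, the hybrid format 125/468 = 26.7% → the hybrid format
The hybrid format wins overall and in every industry group — no reversal.

Yes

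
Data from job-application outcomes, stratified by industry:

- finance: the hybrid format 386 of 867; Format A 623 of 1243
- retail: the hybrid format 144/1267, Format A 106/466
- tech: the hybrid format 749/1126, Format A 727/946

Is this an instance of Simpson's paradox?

Finance: the hybrid format 386/867 = 44.5%, Format A 623/1243 = 50.1% → Format A
Retail: the hybrid format 144/1267 = 11.4%, Format A 106/466 = 22.7% → Format A
Tech: the hybrid format 749/1126 = 66.5%, Format A 727/946 = 76.8% → Format A
Overall: the hybrid format 1279/3260 = 39.2%, Format A 1456/2655 = 54.8% → Format A
Format A wins overall and in every industry group — no reversal.

No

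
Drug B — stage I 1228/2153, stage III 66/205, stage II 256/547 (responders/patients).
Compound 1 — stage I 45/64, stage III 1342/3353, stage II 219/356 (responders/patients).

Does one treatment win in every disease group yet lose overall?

Yes

Stage I: Drug B 1228/2153 = 57.0%, Compound 1 45/64 = 70.3% → Compound 1
Stage III: Drug B 66/205 = 32.2%, Compound 1 1342/3353 = 40.0% → Compound 1
Stage II: Drug B 256/547 = 46.8%, Compound 1 219/356 = 61.5% → Compound 1
Overall: Drug B 1550/2905 = 53.4%, Compound 1 1606/3773 = 42.6% → Drug B
Compound 1 wins each disease group but Drug B wins overall — the comparison reverses. Compound 1's patients skew toward stage III, which has a lower base rate.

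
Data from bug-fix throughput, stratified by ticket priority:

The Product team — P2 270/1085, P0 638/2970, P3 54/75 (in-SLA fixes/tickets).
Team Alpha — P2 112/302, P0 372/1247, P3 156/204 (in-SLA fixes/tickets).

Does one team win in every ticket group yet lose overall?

P2: the Product team 270/1085 = 24.9%, Team Alpha 112/302 = 37.1% → Team Alpha
P0: the Product team 638/2970 = 21.5%, Team Alpha 372/1247 = 29.8% → Team Alpha
P3: the Product team 54/75 = 72.0%, Team Alpha 156/204 = 76.5% → Team Alpha
Overall: the Product team 962/4130 = 23.3%, Team Alpha 640/1753 = 36.5% → Team Alpha
Team Alpha wins overall and in every ticket group — no reversal.

No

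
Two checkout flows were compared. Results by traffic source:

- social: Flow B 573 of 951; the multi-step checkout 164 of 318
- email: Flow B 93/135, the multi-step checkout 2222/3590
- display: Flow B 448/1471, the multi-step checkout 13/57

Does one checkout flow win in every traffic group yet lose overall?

Yes

Social: Flow B 573/951 = 60.3%, the multi-step checkout 164/318 = 51.6% → Flow B
Email: Flow B 93/135 = 68.9%, the multi-step checkout 2222/3590 = 61.9% → Flow B
Display: Flow B 448/1471 = 30.5%, the multi-step checkout 13/57 = 22.8% → Flow B
Overall: Flow B 1114/2557 = 43.6%, the multi-step checkout 2399/3965 = 60.5% → the multi-step checkout
Flow B wins each traffic group but the multi-step checkout wins overall — the comparison reverses. Flow B's sessions skew toward display, which has a lower base rate.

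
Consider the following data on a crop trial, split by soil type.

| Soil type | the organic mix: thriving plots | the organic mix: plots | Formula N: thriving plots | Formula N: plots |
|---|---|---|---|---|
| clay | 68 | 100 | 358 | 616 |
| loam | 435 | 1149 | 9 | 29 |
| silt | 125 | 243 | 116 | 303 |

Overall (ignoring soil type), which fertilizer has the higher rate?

Clay: the organic mix 68/100 = 68.0%, Formula N 358/616 = 58.1% → the organic mix
Loam: the organic mix 435/1149 = 37.9%, Formula N 9/29 = 31.0% → the organic mix
Silt: the organic mix 125/243 = 51.4%, Formula N 116/303 = 38.3% → the organic mix
Overall: the organic mix 628/1492 = 42.1%, Formula N 483/948 = 50.9% → Formula N
(The organic mix wins every soil group but Formula N wins overall — the organic mix's plots skew toward the low-rate loam group.)

Formula N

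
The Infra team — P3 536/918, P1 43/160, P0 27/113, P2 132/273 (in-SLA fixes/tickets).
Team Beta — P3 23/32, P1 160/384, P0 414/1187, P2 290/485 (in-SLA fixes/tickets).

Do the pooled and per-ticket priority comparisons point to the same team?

P3: the Infra team 536/918 = 58.4%, Team Beta 23/32 = 71.9% → Team Beta
P1: the Infra team 43/160 = 26.9%, Team Beta 160/384 = 41.7% → Team Beta
P0: the Infra team 27/113 = 23.9%, Team Beta 414/1187 = 34.9% → Team Beta
P2: the Infra team 132/273 = 48.4%, Team Beta 290/485 = 59.8% → Team Beta
Overall: the Infra team 738/1464 = 50.4%, Team Beta 887/2088 = 42.5% → the Infra team
Team Beta wins each ticket group but the Infra team wins overall — the comparison reverses. Team Beta's tickets skew toward P0, which has a lower base rate.

No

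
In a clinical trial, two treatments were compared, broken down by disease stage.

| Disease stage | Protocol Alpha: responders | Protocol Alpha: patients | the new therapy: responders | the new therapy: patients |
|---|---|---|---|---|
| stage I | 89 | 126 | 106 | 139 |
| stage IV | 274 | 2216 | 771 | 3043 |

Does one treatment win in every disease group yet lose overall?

No

Stage I: Protocol Alpha 89/126 = 70.6%, the new therapy 106/139 = 76.3% → the new therapy
Stage IV: Protocol Alpha 274/2216 = 12.4%, the new therapy 771/3043 = 25.3% → the new therapy
Overall: Protocol Alpha 363/2342 = 15.5%, the new therapy 877/3182 = 27.6% → the new therapy
The new therapy wins overall and in every disease group — no reversal.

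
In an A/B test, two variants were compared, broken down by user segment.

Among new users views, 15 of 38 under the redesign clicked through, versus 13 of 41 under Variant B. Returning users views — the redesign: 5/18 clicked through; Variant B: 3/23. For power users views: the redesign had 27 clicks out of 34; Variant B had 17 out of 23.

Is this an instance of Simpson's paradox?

New users: the redesign 15/38 = 39.5%, Variant B 13/41 = 31.7% → the redesign
Returning users: the redesign 5/18 = 27.8%, Variant B 3/23 = 13.0% → the redesign
Power users: the redesign 27/34 = 79.4%, Variant B 17/23 = 73.9% → the redesign
Overall: the redesign 47/90 = 52.2%, Variant B 33/87 = 37.9% → the redesign
The redesign wins overall and in every user group — no reversal.

No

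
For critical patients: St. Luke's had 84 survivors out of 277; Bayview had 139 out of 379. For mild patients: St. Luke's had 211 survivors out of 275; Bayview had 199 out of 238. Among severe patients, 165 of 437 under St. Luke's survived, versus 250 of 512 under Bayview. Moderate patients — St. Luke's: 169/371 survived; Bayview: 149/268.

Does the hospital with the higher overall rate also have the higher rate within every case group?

Yes

Critical: St. Luke's 84/277 = 30.3%, Bayview 139/379 = 36.7% → Bayview
Mild: St. Luke's 211/275 = 76.7%, Bayview 199/238 = 83.6% → Bayview
Severe: St. Luke's 165/437 = 37.8%, Bayview 250/512 = 48.8% → Bayview
Moderate: St. Luke's 169/371 = 45.6%, Bayview 149/268 = 55.6% → Bayview
Overall: St. Luke's 629/1360 = 46.2%, Bayview 737/1397 = 52.8% → Bayview
Bayview wins overall and in every case group — no reversal.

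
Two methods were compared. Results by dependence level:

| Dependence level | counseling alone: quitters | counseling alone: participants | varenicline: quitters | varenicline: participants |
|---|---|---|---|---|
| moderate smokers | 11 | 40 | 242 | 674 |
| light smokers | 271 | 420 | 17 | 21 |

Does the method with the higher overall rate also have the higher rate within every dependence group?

Moderate smokers: counseling alone 11/40 = 27.5%, varenicline 242/674 = 35.9% → varenicline
Light smokers: counseling alone 271/420 = 64.5%, varenicline 17/21 = 81.0% → varenicline
Overall: counseling alone 282/460 = 61.3%, varenicline 259/695 = 37.3% → counseling alone
Varenicline wins each dependence group but counseling alone wins overall — the comparison reverses. Varenicline's participants skew toward moderate smokers, which has a lower base rate.

No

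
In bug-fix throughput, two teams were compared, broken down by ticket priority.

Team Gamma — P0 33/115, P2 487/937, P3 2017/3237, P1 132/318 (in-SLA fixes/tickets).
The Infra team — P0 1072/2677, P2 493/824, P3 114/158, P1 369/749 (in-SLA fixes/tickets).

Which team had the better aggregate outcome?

P0: Team Gamma 33/115 = 28.7%, the Infra team 1072/2677 = 40.0% → the Infra team
P2: Team Gamma 487/937 = 52.0%, the Infra team 493/824 = 59.8% → the Infra team
P3: Team Gamma 2017/3237 = 62.3%, the Infra team 114/158 = 72.2% → the Infra team
P1: Team Gamma 132/318 = 41.5%, the Infra team 369/749 = 49.3% → the Infra team
Overall: Team Gamma 2669/4607 = 57.9%, the Infra team 2048/4408 = 46.5% → Team Gamma
(The Infra team wins every ticket group but Team Gamma wins overall — the Infra team's tickets skew toward the low-rate P0 group.)

Team Gamma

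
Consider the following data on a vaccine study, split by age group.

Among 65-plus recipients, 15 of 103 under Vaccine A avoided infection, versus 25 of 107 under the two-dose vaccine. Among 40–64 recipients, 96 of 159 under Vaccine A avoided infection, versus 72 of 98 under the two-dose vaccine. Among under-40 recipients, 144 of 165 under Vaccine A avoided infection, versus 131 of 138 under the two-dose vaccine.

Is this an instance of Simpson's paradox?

65-plus: Vaccine A 15/103 = 14.6%, the two-dose vaccine 25/107 = 23.4% → the two-dose vaccine
40–64: Vaccine A 96/159 = 60.4%, the two-dose vaccine 72/98 = 73.5% → the two-dose vaccine
Under-40: Vaccine A 144/165 = 87.3%, the two-dose vaccine 131/138 = 94.9% → the two-dose vaccine
Overall: Vaccine A 255/427 = 59.7%, the two-dose vaccine 228/343 = 66.5% → the two-dose vaccine
The two-dose vaccine wins overall and in every age group — no reversal.

No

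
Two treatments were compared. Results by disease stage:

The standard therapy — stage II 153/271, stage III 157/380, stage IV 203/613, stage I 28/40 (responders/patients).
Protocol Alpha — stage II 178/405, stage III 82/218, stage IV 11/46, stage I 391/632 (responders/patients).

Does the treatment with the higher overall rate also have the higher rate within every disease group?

No

Stage II: the standard therapy 153/271 = 56.5%, Protocol Alpha 178/405 = 44.0% → the standard therapy
Stage III: the standard therapy 157/380 = 41.3%, Protocol Alpha 82/218 = 37.6% → the standard therapy
Stage IV: the standard therapy 203/613 = 33.1%, Protocol Alpha 11/46 = 23.9% → the standard therapy
Stage I: the standard therapy 28/40 = 70.0%, Protocol Alpha 391/632 = 61.9% → the standard therapy
Overall: the standard therapy 541/1304 = 41.5%, Protocol Alpha 662/1301 = 50.9% → Protocol Alpha
The standard therapy wins each disease group but Protocol Alpha wins overall — the comparison reverses. The standard therapy's patients skew toward stage IV, which has a lower base rate.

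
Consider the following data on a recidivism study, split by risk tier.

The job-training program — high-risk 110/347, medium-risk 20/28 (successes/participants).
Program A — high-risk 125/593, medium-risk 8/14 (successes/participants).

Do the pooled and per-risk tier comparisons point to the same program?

High-risk: the job-training program 110/347 = 31.7%, Program A 125/593 = 21.1% → the job-training program
Medium-risk: the job-training program 20/28 = 71.4%, Program A 8/14 = 57.1% → the job-training program
Overall: the job-training program 130/375 = 34.7%, Program A 133/607 = 21.9% → the job-training program
The job-training program wins overall and in every risk group — no reversal.

Yes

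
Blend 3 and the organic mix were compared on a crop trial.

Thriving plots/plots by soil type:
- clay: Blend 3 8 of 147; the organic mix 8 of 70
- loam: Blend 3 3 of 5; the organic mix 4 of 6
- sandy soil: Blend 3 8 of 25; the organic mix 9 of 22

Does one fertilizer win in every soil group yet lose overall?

No

Clay: Blend 3 8/147 = 5.4%, the organic mix 8/70 = 11.4% → the organic mix
Loam: Blend 3 3/5 = 60.0%, the organic mix 4/6 = 66.7% → the organic mix
Sandy soil: Blend 3 8/25 = 32.0%, the organic mix 9/22 = 40.9% → the organic mix
Overall: Blend 3 19/177 = 10.7%, the organic mix 21/98 = 21.4% → the organic mix
The organic mix wins overall and in every soil group — no reversal.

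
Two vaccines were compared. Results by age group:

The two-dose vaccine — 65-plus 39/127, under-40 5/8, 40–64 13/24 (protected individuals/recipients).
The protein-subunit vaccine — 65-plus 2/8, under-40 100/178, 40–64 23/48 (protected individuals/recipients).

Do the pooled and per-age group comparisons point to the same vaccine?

65-plus: the two-dose vaccine 39/127 = 30.7%, the protein-subunit vaccine 2/8 = 25.0% → the two-dose vaccine
Under-40: the two-dose vaccine 5/8 = 62.5%, the protein-subunit vaccine 100/178 = 56.2% → the two-dose vaccine
40–64: the two-dose vaccine 13/24 = 54.2%, the protein-subunit vaccine 23/48 = 47.9% → the two-dose vaccine
Overall: the two-dose vaccine 57/159 = 35.8%, the protein-subunit vaccine 125/234 = 53.4% → the protein-subunit vaccine
The two-dose vaccine wins each age group but the protein-subunit vaccine wins overall — the comparison reverses. The two-dose vaccine's recipients skew toward 65-plus, which has a lower base rate.

No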